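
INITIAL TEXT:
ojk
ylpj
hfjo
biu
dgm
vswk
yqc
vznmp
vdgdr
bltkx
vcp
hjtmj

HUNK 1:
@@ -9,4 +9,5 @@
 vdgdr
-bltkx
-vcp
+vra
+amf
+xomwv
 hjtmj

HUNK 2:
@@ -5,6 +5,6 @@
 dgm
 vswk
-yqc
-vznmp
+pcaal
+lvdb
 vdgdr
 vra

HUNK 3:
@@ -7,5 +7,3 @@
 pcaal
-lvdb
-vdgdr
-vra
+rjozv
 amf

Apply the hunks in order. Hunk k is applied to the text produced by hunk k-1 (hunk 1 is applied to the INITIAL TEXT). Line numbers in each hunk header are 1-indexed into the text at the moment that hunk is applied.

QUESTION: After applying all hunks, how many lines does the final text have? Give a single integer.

Answer: 11

Derivation:
Hunk 1: at line 9 remove [bltkx,vcp] add [vra,amf,xomwv] -> 13 lines: ojk ylpj hfjo biu dgm vswk yqc vznmp vdgdr vra amf xomwv hjtmj
Hunk 2: at line 5 remove [yqc,vznmp] add [pcaal,lvdb] -> 13 lines: ojk ylpj hfjo biu dgm vswk pcaal lvdb vdgdr vra amf xomwv hjtmj
Hunk 3: at line 7 remove [lvdb,vdgdr,vra] add [rjozv] -> 11 lines: ojk ylpj hfjo biu dgm vswk pcaal rjozv amf xomwv hjtmj
Final line count: 11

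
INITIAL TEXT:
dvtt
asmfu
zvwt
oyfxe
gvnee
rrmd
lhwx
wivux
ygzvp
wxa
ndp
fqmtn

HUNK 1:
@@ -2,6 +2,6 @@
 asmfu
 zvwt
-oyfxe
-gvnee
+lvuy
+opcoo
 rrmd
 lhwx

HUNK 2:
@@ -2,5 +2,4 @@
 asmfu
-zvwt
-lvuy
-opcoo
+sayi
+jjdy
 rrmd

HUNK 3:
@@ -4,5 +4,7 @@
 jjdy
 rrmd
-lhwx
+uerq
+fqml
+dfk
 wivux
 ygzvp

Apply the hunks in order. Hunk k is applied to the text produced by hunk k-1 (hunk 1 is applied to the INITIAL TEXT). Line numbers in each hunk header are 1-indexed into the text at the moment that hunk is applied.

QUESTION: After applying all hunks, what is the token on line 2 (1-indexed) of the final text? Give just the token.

Hunk 1: at line 2 remove [oyfxe,gvnee] add [lvuy,opcoo] -> 12 lines: dvtt asmfu zvwt lvuy opcoo rrmd lhwx wivux ygzvp wxa ndp fqmtn
Hunk 2: at line 2 remove [zvwt,lvuy,opcoo] add [sayi,jjdy] -> 11 lines: dvtt asmfu sayi jjdy rrmd lhwx wivux ygzvp wxa ndp fqmtn
Hunk 3: at line 4 remove [lhwx] add [uerq,fqml,dfk] -> 13 lines: dvtt asmfu sayi jjdy rrmd uerq fqml dfk wivux ygzvp wxa ndp fqmtn
Final line 2: asmfu

Answer: asmfu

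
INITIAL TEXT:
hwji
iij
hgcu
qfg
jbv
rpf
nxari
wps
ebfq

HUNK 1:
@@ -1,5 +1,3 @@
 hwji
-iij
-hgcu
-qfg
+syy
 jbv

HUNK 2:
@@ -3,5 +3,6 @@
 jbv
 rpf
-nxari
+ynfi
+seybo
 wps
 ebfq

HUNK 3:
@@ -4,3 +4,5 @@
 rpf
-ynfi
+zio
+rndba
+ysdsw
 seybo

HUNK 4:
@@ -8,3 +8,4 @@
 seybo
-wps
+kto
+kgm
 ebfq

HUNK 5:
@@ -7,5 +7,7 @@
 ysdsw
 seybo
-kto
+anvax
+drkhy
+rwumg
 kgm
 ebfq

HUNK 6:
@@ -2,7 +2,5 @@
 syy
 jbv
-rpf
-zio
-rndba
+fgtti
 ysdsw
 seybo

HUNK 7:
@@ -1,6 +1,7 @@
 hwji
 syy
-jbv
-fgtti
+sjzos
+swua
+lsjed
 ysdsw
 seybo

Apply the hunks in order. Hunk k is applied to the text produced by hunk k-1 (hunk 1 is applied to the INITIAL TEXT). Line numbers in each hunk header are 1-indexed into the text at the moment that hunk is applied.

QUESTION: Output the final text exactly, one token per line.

Answer: hwji
syy
sjzos
swua
lsjed
ysdsw
seybo
anvax
drkhy
rwumg
kgm
ebfq

Derivation:
Hunk 1: at line 1 remove [iij,hgcu,qfg] add [syy] -> 7 lines: hwji syy jbv rpf nxari wps ebfq
Hunk 2: at line 3 remove [nxari] add [ynfi,seybo] -> 8 lines: hwji syy jbv rpf ynfi seybo wps ebfq
Hunk 3: at line 4 remove [ynfi] add [zio,rndba,ysdsw] -> 10 lines: hwji syy jbv rpf zio rndba ysdsw seybo wps ebfq
Hunk 4: at line 8 remove [wps] add [kto,kgm] -> 11 lines: hwji syy jbv rpf zio rndba ysdsw seybo kto kgm ebfq
Hunk 5: at line 7 remove [kto] add [anvax,drkhy,rwumg] -> 13 lines: hwji syy jbv rpf zio rndba ysdsw seybo anvax drkhy rwumg kgm ebfq
Hunk 6: at line 2 remove [rpf,zio,rndba] add [fgtti] -> 11 lines: hwji syy jbv fgtti ysdsw seybo anvax drkhy rwumg kgm ebfq
Hunk 7: at line 1 remove [jbv,fgtti] add [sjzos,swua,lsjed] -> 12 lines: hwji syy sjzos swua lsjed ysdsw seybo anvax drkhy rwumg kgm ebfq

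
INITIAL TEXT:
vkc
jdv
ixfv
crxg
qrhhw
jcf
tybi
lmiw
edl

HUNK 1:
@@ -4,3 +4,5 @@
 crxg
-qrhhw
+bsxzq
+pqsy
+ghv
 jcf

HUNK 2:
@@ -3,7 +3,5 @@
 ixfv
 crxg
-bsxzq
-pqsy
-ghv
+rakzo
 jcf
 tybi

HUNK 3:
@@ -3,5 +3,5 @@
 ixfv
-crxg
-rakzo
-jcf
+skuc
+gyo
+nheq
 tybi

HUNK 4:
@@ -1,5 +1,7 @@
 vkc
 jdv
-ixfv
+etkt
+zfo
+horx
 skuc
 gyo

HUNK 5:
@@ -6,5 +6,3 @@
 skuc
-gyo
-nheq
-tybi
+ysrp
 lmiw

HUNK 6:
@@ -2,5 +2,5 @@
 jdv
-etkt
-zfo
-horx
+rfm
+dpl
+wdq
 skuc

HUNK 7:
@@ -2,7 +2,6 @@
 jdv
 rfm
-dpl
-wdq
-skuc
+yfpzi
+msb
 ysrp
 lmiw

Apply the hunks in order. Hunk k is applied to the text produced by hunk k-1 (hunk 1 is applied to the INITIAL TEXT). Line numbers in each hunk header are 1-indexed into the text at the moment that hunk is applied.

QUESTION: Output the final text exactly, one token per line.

Answer: vkc
jdv
rfm
yfpzi
msb
ysrp
lmiw
edl

Derivation:
Hunk 1: at line 4 remove [qrhhw] add [bsxzq,pqsy,ghv] -> 11 lines: vkc jdv ixfv crxg bsxzq pqsy ghv jcf tybi lmiw edl
Hunk 2: at line 3 remove [bsxzq,pqsy,ghv] add [rakzo] -> 9 lines: vkc jdv ixfv crxg rakzo jcf tybi lmiw edl
Hunk 3: at line 3 remove [crxg,rakzo,jcf] add [skuc,gyo,nheq] -> 9 lines: vkc jdv ixfv skuc gyo nheq tybi lmiw edl
Hunk 4: at line 1 remove [ixfv] add [etkt,zfo,horx] -> 11 lines: vkc jdv etkt zfo horx skuc gyo nheq tybi lmiw edl
Hunk 5: at line 6 remove [gyo,nheq,tybi] add [ysrp] -> 9 lines: vkc jdv etkt zfo horx skuc ysrp lmiw edl
Hunk 6: at line 2 remove [etkt,zfo,horx] add [rfm,dpl,wdq] -> 9 lines: vkc jdv rfm dpl wdq skuc ysrp lmiw edl
Hunk 7: at line 2 remove [dpl,wdq,skuc] add [yfpzi,msb] -> 8 lines: vkc jdv rfm yfpzi msb ysrp lmiw edl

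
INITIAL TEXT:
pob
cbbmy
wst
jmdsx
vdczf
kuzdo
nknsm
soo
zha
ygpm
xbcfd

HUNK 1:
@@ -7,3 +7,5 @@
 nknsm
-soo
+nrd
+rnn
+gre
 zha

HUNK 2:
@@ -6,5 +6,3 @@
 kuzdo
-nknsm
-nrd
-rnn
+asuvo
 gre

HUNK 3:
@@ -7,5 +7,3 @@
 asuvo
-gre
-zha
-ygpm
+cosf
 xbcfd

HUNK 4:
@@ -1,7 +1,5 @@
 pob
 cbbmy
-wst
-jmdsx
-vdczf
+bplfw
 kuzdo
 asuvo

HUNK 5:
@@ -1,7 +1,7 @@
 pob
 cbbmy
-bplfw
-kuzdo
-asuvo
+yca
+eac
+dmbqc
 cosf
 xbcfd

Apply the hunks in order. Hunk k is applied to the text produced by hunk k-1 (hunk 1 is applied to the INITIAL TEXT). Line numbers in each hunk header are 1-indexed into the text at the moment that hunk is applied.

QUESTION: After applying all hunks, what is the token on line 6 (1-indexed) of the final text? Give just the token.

Hunk 1: at line 7 remove [soo] add [nrd,rnn,gre] -> 13 lines: pob cbbmy wst jmdsx vdczf kuzdo nknsm nrd rnn gre zha ygpm xbcfd
Hunk 2: at line 6 remove [nknsm,nrd,rnn] add [asuvo] -> 11 lines: pob cbbmy wst jmdsx vdczf kuzdo asuvo gre zha ygpm xbcfd
Hunk 3: at line 7 remove [gre,zha,ygpm] add [cosf] -> 9 lines: pob cbbmy wst jmdsx vdczf kuzdo asuvo cosf xbcfd
Hunk 4: at line 1 remove [wst,jmdsx,vdczf] add [bplfw] -> 7 lines: pob cbbmy bplfw kuzdo asuvo cosf xbcfd
Hunk 5: at line 1 remove [bplfw,kuzdo,asuvo] add [yca,eac,dmbqc] -> 7 lines: pob cbbmy yca eac dmbqc cosf xbcfd
Final line 6: cosf

Answer: cosf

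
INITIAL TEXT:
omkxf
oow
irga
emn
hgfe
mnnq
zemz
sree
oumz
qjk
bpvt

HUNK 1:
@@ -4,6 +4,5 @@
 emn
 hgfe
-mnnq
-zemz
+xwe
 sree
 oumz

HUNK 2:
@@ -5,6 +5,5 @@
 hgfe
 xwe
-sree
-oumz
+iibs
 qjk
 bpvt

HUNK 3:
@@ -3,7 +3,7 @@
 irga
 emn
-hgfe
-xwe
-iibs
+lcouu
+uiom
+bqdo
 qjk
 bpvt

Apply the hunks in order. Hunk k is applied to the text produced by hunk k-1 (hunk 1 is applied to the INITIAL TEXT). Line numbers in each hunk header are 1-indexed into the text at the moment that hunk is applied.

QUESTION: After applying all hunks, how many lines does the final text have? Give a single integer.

Hunk 1: at line 4 remove [mnnq,zemz] add [xwe] -> 10 lines: omkxf oow irga emn hgfe xwe sree oumz qjk bpvt
Hunk 2: at line 5 remove [sree,oumz] add [iibs] -> 9 lines: omkxf oow irga emn hgfe xwe iibs qjk bpvt
Hunk 3: at line 3 remove [hgfe,xwe,iibs] add [lcouu,uiom,bqdo] -> 9 lines: omkxf oow irga emn lcouu uiom bqdo qjk bpvt
Final line count: 9

Answer: 9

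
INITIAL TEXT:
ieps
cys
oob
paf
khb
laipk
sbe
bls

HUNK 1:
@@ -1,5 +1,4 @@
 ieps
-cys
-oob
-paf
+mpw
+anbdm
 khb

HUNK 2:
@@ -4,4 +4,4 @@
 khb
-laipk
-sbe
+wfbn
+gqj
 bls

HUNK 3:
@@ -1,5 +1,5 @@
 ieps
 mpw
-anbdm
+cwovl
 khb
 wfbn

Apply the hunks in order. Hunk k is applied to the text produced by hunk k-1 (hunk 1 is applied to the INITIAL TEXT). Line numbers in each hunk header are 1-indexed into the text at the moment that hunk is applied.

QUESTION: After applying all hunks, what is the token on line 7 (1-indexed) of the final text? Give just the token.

Hunk 1: at line 1 remove [cys,oob,paf] add [mpw,anbdm] -> 7 lines: ieps mpw anbdm khb laipk sbe bls
Hunk 2: at line 4 remove [laipk,sbe] add [wfbn,gqj] -> 7 lines: ieps mpw anbdm khb wfbn gqj bls
Hunk 3: at line 1 remove [anbdm] add [cwovl] -> 7 lines: ieps mpw cwovl khb wfbn gqj bls
Final line 7: bls

Answer: bls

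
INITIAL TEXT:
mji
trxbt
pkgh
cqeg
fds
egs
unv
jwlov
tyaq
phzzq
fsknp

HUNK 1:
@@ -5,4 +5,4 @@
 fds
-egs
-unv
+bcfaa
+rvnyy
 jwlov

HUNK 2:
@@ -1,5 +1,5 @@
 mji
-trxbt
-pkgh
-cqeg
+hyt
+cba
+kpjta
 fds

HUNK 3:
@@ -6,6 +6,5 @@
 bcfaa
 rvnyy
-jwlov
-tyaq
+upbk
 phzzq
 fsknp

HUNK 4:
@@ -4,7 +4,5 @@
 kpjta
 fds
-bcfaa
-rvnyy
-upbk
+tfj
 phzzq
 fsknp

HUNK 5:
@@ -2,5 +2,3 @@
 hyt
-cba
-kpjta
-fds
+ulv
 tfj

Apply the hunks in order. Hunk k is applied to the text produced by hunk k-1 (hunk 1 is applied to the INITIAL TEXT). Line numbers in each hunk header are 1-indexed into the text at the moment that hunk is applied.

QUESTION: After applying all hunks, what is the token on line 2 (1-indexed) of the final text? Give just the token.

Answer: hyt

Derivation:
Hunk 1: at line 5 remove [egs,unv] add [bcfaa,rvnyy] -> 11 lines: mji trxbt pkgh cqeg fds bcfaa rvnyy jwlov tyaq phzzq fsknp
Hunk 2: at line 1 remove [trxbt,pkgh,cqeg] add [hyt,cba,kpjta] -> 11 lines: mji hyt cba kpjta fds bcfaa rvnyy jwlov tyaq phzzq fsknp
Hunk 3: at line 6 remove [jwlov,tyaq] add [upbk] -> 10 lines: mji hyt cba kpjta fds bcfaa rvnyy upbk phzzq fsknp
Hunk 4: at line 4 remove [bcfaa,rvnyy,upbk] add [tfj] -> 8 lines: mji hyt cba kpjta fds tfj phzzq fsknp
Hunk 5: at line 2 remove [cba,kpjta,fds] add [ulv] -> 6 lines: mji hyt ulv tfj phzzq fsknp
Final line 2: hyt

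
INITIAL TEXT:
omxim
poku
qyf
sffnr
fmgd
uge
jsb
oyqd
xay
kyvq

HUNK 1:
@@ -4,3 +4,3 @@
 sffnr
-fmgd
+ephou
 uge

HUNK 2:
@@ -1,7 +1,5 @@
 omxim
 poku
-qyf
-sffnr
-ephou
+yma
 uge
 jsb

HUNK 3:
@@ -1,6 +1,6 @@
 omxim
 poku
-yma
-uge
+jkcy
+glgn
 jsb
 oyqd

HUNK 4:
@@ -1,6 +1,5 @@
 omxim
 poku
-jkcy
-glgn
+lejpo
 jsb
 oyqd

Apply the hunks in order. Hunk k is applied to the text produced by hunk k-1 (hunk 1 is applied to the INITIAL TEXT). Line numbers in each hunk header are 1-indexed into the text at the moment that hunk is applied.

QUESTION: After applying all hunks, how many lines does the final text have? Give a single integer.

Hunk 1: at line 4 remove [fmgd] add [ephou] -> 10 lines: omxim poku qyf sffnr ephou uge jsb oyqd xay kyvq
Hunk 2: at line 1 remove [qyf,sffnr,ephou] add [yma] -> 8 lines: omxim poku yma uge jsb oyqd xay kyvq
Hunk 3: at line 1 remove [yma,uge] add [jkcy,glgn] -> 8 lines: omxim poku jkcy glgn jsb oyqd xay kyvq
Hunk 4: at line 1 remove [jkcy,glgn] add [lejpo] -> 7 lines: omxim poku lejpo jsb oyqd xay kyvq
Final line count: 7

Answer: 7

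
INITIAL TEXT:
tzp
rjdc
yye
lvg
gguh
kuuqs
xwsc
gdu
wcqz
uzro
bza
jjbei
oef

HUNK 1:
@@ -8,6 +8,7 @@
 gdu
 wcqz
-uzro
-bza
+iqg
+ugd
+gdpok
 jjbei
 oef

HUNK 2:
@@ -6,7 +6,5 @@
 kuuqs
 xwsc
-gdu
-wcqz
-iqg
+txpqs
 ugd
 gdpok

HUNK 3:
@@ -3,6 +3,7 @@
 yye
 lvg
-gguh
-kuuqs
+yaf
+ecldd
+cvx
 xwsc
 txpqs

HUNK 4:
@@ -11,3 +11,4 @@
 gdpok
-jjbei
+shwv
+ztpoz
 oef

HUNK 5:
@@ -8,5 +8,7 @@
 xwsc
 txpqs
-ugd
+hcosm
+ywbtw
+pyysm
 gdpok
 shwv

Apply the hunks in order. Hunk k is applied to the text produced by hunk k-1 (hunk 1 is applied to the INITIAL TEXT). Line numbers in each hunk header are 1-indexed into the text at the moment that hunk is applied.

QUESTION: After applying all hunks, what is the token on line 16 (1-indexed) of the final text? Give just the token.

Hunk 1: at line 8 remove [uzro,bza] add [iqg,ugd,gdpok] -> 14 lines: tzp rjdc yye lvg gguh kuuqs xwsc gdu wcqz iqg ugd gdpok jjbei oef
Hunk 2: at line 6 remove [gdu,wcqz,iqg] add [txpqs] -> 12 lines: tzp rjdc yye lvg gguh kuuqs xwsc txpqs ugd gdpok jjbei oef
Hunk 3: at line 3 remove [gguh,kuuqs] add [yaf,ecldd,cvx] -> 13 lines: tzp rjdc yye lvg yaf ecldd cvx xwsc txpqs ugd gdpok jjbei oef
Hunk 4: at line 11 remove [jjbei] add [shwv,ztpoz] -> 14 lines: tzp rjdc yye lvg yaf ecldd cvx xwsc txpqs ugd gdpok shwv ztpoz oef
Hunk 5: at line 8 remove [ugd] add [hcosm,ywbtw,pyysm] -> 16 lines: tzp rjdc yye lvg yaf ecldd cvx xwsc txpqs hcosm ywbtw pyysm gdpok shwv ztpoz oef
Final line 16: oef

Answer: oef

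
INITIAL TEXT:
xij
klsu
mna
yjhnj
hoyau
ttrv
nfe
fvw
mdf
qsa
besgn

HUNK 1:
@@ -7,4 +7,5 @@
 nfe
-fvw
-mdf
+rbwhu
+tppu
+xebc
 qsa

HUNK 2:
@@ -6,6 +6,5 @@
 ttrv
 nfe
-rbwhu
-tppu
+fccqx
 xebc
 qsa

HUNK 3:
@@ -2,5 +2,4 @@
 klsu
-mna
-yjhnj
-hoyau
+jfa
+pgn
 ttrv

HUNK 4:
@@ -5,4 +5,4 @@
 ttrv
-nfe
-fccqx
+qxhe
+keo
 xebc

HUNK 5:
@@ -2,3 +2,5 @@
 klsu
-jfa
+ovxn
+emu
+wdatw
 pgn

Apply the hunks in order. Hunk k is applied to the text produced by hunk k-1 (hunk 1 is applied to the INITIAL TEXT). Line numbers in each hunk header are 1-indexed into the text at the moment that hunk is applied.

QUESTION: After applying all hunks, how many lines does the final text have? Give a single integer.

Answer: 12

Derivation:
Hunk 1: at line 7 remove [fvw,mdf] add [rbwhu,tppu,xebc] -> 12 lines: xij klsu mna yjhnj hoyau ttrv nfe rbwhu tppu xebc qsa besgn
Hunk 2: at line 6 remove [rbwhu,tppu] add [fccqx] -> 11 lines: xij klsu mna yjhnj hoyau ttrv nfe fccqx xebc qsa besgn
Hunk 3: at line 2 remove [mna,yjhnj,hoyau] add [jfa,pgn] -> 10 lines: xij klsu jfa pgn ttrv nfe fccqx xebc qsa besgn
Hunk 4: at line 5 remove [nfe,fccqx] add [qxhe,keo] -> 10 lines: xij klsu jfa pgn ttrv qxhe keo xebc qsa besgn
Hunk 5: at line 2 remove [jfa] add [ovxn,emu,wdatw] -> 12 lines: xij klsu ovxn emu wdatw pgn ttrv qxhe keo xebc qsa besgn
Final line count: 12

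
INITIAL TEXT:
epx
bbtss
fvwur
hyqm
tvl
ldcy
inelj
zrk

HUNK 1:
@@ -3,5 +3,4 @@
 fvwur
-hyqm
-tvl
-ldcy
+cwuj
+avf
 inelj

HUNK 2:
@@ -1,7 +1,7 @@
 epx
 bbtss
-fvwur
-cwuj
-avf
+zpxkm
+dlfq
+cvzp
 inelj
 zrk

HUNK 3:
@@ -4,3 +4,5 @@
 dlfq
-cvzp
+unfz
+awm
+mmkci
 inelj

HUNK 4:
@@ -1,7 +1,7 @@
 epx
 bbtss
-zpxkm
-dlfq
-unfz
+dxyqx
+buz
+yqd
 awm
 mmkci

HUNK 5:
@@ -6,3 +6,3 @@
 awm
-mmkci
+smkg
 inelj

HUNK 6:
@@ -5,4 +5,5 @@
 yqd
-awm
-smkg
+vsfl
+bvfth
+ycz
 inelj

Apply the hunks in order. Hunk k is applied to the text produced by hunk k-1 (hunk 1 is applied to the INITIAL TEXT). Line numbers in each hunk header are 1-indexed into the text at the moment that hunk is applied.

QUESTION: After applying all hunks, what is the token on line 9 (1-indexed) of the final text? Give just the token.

Answer: inelj

Derivation:
Hunk 1: at line 3 remove [hyqm,tvl,ldcy] add [cwuj,avf] -> 7 lines: epx bbtss fvwur cwuj avf inelj zrk
Hunk 2: at line 1 remove [fvwur,cwuj,avf] add [zpxkm,dlfq,cvzp] -> 7 lines: epx bbtss zpxkm dlfq cvzp inelj zrk
Hunk 3: at line 4 remove [cvzp] add [unfz,awm,mmkci] -> 9 lines: epx bbtss zpxkm dlfq unfz awm mmkci inelj zrk
Hunk 4: at line 1 remove [zpxkm,dlfq,unfz] add [dxyqx,buz,yqd] -> 9 lines: epx bbtss dxyqx buz yqd awm mmkci inelj zrk
Hunk 5: at line 6 remove [mmkci] add [smkg] -> 9 lines: epx bbtss dxyqx buz yqd awm smkg inelj zrk
Hunk 6: at line 5 remove [awm,smkg] add [vsfl,bvfth,ycz] -> 10 lines: epx bbtss dxyqx buz yqd vsfl bvfth ycz inelj zrk
Final line 9: inelj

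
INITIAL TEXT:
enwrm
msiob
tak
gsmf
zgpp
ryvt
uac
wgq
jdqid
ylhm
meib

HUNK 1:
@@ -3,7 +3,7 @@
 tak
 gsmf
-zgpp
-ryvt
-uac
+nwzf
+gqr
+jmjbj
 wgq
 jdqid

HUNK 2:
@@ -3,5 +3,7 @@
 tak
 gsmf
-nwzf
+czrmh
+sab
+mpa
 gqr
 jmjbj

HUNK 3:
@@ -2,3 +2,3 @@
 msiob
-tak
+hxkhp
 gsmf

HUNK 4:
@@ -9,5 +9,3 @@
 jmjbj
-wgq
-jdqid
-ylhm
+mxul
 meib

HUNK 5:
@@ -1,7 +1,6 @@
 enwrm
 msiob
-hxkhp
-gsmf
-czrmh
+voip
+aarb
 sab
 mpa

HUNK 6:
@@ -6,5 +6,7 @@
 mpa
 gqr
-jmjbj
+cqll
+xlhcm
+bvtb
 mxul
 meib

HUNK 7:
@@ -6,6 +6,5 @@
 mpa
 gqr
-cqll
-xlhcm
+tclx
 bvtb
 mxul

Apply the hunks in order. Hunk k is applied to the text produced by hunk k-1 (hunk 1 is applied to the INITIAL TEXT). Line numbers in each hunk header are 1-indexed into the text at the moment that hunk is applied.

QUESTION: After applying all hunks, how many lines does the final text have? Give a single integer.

Hunk 1: at line 3 remove [zgpp,ryvt,uac] add [nwzf,gqr,jmjbj] -> 11 lines: enwrm msiob tak gsmf nwzf gqr jmjbj wgq jdqid ylhm meib
Hunk 2: at line 3 remove [nwzf] add [czrmh,sab,mpa] -> 13 lines: enwrm msiob tak gsmf czrmh sab mpa gqr jmjbj wgq jdqid ylhm meib
Hunk 3: at line 2 remove [tak] add [hxkhp] -> 13 lines: enwrm msiob hxkhp gsmf czrmh sab mpa gqr jmjbj wgq jdqid ylhm meib
Hunk 4: at line 9 remove [wgq,jdqid,ylhm] add [mxul] -> 11 lines: enwrm msiob hxkhp gsmf czrmh sab mpa gqr jmjbj mxul meib
Hunk 5: at line 1 remove [hxkhp,gsmf,czrmh] add [voip,aarb] -> 10 lines: enwrm msiob voip aarb sab mpa gqr jmjbj mxul meib
Hunk 6: at line 6 remove [jmjbj] add [cqll,xlhcm,bvtb] -> 12 lines: enwrm msiob voip aarb sab mpa gqr cqll xlhcm bvtb mxul meib
Hunk 7: at line 6 remove [cqll,xlhcm] add [tclx] -> 11 lines: enwrm msiob voip aarb sab mpa gqr tclx bvtb mxul meib
Final line count: 11

Answer: 11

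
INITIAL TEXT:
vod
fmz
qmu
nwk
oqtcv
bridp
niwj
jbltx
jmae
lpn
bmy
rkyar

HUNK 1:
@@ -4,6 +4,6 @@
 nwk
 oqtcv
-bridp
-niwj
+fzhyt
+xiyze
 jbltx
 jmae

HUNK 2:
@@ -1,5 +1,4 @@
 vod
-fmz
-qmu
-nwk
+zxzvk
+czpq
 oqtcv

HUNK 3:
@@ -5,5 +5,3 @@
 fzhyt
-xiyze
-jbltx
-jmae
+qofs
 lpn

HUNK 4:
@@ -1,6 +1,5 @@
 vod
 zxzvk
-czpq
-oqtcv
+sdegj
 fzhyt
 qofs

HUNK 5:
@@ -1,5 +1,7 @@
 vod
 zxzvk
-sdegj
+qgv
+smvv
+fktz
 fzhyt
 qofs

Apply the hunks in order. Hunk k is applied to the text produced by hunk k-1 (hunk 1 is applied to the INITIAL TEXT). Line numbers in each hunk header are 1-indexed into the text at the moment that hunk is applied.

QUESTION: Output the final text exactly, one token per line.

Hunk 1: at line 4 remove [bridp,niwj] add [fzhyt,xiyze] -> 12 lines: vod fmz qmu nwk oqtcv fzhyt xiyze jbltx jmae lpn bmy rkyar
Hunk 2: at line 1 remove [fmz,qmu,nwk] add [zxzvk,czpq] -> 11 lines: vod zxzvk czpq oqtcv fzhyt xiyze jbltx jmae lpn bmy rkyar
Hunk 3: at line 5 remove [xiyze,jbltx,jmae] add [qofs] -> 9 lines: vod zxzvk czpq oqtcv fzhyt qofs lpn bmy rkyar
Hunk 4: at line 1 remove [czpq,oqtcv] add [sdegj] -> 8 lines: vod zxzvk sdegj fzhyt qofs lpn bmy rkyar
Hunk 5: at line 1 remove [sdegj] add [qgv,smvv,fktz] -> 10 lines: vod zxzvk qgv smvv fktz fzhyt qofs lpn bmy rkyar

Answer: vod
zxzvk
qgv
smvv
fktz
fzhyt
qofs
lpn
bmy
rkyar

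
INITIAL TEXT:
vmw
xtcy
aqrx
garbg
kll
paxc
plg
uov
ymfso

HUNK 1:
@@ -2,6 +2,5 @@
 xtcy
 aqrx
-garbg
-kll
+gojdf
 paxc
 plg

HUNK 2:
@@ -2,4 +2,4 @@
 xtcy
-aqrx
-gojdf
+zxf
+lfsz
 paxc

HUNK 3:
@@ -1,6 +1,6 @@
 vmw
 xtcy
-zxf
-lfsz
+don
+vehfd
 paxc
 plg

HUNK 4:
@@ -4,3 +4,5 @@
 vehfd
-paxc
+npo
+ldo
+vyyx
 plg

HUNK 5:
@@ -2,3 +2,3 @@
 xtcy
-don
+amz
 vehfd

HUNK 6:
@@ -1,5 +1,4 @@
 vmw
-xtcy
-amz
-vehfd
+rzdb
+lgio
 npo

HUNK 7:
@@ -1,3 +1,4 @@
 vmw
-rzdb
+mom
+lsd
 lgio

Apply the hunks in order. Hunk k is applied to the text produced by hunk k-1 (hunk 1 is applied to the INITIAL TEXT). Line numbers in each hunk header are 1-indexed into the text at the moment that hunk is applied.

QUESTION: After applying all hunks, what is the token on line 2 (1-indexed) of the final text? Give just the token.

Answer: mom

Derivation:
Hunk 1: at line 2 remove [garbg,kll] add [gojdf] -> 8 lines: vmw xtcy aqrx gojdf paxc plg uov ymfso
Hunk 2: at line 2 remove [aqrx,gojdf] add [zxf,lfsz] -> 8 lines: vmw xtcy zxf lfsz paxc plg uov ymfso
Hunk 3: at line 1 remove [zxf,lfsz] add [don,vehfd] -> 8 lines: vmw xtcy don vehfd paxc plg uov ymfso
Hunk 4: at line 4 remove [paxc] add [npo,ldo,vyyx] -> 10 lines: vmw xtcy don vehfd npo ldo vyyx plg uov ymfso
Hunk 5: at line 2 remove [don] add [amz] -> 10 lines: vmw xtcy amz vehfd npo ldo vyyx plg uov ymfso
Hunk 6: at line 1 remove [xtcy,amz,vehfd] add [rzdb,lgio] -> 9 lines: vmw rzdb lgio npo ldo vyyx plg uov ymfso
Hunk 7: at line 1 remove [rzdb] add [mom,lsd] -> 10 lines: vmw mom lsd lgio npo ldo vyyx plg uov ymfso
Final line 2: mom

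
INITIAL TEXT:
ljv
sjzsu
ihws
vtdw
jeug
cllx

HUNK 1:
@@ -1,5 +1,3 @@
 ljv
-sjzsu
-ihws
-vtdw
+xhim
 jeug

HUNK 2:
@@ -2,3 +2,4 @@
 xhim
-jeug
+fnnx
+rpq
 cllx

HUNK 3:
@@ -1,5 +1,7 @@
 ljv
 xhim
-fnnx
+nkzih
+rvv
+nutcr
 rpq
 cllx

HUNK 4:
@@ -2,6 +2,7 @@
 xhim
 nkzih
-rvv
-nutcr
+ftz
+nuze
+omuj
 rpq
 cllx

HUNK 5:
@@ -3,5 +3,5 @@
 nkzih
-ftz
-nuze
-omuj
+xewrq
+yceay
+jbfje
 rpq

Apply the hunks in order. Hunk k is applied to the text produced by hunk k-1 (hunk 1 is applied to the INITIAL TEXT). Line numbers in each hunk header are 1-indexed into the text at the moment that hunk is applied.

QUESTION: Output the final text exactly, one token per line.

Hunk 1: at line 1 remove [sjzsu,ihws,vtdw] add [xhim] -> 4 lines: ljv xhim jeug cllx
Hunk 2: at line 2 remove [jeug] add [fnnx,rpq] -> 5 lines: ljv xhim fnnx rpq cllx
Hunk 3: at line 1 remove [fnnx] add [nkzih,rvv,nutcr] -> 7 lines: ljv xhim nkzih rvv nutcr rpq cllx
Hunk 4: at line 2 remove [rvv,nutcr] add [ftz,nuze,omuj] -> 8 lines: ljv xhim nkzih ftz nuze omuj rpq cllx
Hunk 5: at line 3 remove [ftz,nuze,omuj] add [xewrq,yceay,jbfje] -> 8 lines: ljv xhim nkzih xewrq yceay jbfje rpq cllx

Answer: ljv
xhim
nkzih
xewrq
yceay
jbfje
rpq
cllx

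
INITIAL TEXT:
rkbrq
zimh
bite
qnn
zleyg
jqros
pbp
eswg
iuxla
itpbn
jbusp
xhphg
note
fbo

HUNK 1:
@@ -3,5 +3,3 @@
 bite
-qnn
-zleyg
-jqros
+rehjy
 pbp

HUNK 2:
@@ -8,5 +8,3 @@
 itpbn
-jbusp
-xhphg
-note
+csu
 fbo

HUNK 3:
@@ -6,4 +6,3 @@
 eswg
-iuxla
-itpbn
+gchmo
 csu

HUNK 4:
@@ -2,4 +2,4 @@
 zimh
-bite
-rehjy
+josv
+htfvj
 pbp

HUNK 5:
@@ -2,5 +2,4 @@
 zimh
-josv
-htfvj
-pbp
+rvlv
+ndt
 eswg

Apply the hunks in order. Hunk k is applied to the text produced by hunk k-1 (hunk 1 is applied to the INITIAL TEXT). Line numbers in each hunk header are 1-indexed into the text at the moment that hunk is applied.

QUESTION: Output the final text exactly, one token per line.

Answer: rkbrq
zimh
rvlv
ndt
eswg
gchmo
csu
fbo

Derivation:
Hunk 1: at line 3 remove [qnn,zleyg,jqros] add [rehjy] -> 12 lines: rkbrq zimh bite rehjy pbp eswg iuxla itpbn jbusp xhphg note fbo
Hunk 2: at line 8 remove [jbusp,xhphg,note] add [csu] -> 10 lines: rkbrq zimh bite rehjy pbp eswg iuxla itpbn csu fbo
Hunk 3: at line 6 remove [iuxla,itpbn] add [gchmo] -> 9 lines: rkbrq zimh bite rehjy pbp eswg gchmo csu fbo
Hunk 4: at line 2 remove [bite,rehjy] add [josv,htfvj] -> 9 lines: rkbrq zimh josv htfvj pbp eswg gchmo csu fbo
Hunk 5: at line 2 remove [josv,htfvj,pbp] add [rvlv,ndt] -> 8 lines: rkbrq zimh rvlv ndt eswg gchmo csu fbo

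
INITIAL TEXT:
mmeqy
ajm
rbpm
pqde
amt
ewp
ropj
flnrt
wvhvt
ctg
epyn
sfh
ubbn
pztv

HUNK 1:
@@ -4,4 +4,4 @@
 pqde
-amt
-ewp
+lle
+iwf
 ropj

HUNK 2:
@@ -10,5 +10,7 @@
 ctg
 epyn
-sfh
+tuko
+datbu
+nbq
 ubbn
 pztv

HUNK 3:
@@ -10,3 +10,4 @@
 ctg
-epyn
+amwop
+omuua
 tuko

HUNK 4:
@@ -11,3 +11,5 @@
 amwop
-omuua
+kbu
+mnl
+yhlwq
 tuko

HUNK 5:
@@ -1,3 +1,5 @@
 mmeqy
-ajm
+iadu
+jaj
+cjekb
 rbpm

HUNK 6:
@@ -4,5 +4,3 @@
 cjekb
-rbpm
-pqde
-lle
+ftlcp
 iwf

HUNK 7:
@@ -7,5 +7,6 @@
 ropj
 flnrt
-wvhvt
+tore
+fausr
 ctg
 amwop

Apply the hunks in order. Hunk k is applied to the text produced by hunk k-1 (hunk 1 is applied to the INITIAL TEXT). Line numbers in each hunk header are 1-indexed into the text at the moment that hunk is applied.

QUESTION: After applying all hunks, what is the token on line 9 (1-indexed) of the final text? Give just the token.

Hunk 1: at line 4 remove [amt,ewp] add [lle,iwf] -> 14 lines: mmeqy ajm rbpm pqde lle iwf ropj flnrt wvhvt ctg epyn sfh ubbn pztv
Hunk 2: at line 10 remove [sfh] add [tuko,datbu,nbq] -> 16 lines: mmeqy ajm rbpm pqde lle iwf ropj flnrt wvhvt ctg epyn tuko datbu nbq ubbn pztv
Hunk 3: at line 10 remove [epyn] add [amwop,omuua] -> 17 lines: mmeqy ajm rbpm pqde lle iwf ropj flnrt wvhvt ctg amwop omuua tuko datbu nbq ubbn pztv
Hunk 4: at line 11 remove [omuua] add [kbu,mnl,yhlwq] -> 19 lines: mmeqy ajm rbpm pqde lle iwf ropj flnrt wvhvt ctg amwop kbu mnl yhlwq tuko datbu nbq ubbn pztv
Hunk 5: at line 1 remove [ajm] add [iadu,jaj,cjekb] -> 21 lines: mmeqy iadu jaj cjekb rbpm pqde lle iwf ropj flnrt wvhvt ctg amwop kbu mnl yhlwq tuko datbu nbq ubbn pztv
Hunk 6: at line 4 remove [rbpm,pqde,lle] add [ftlcp] -> 19 lines: mmeqy iadu jaj cjekb ftlcp iwf ropj flnrt wvhvt ctg amwop kbu mnl yhlwq tuko datbu nbq ubbn pztv
Hunk 7: at line 7 remove [wvhvt] add [tore,fausr] -> 20 lines: mmeqy iadu jaj cjekb ftlcp iwf ropj flnrt tore fausr ctg amwop kbu mnl yhlwq tuko datbu nbq ubbn pztv
Final line 9: tore

Answer: tore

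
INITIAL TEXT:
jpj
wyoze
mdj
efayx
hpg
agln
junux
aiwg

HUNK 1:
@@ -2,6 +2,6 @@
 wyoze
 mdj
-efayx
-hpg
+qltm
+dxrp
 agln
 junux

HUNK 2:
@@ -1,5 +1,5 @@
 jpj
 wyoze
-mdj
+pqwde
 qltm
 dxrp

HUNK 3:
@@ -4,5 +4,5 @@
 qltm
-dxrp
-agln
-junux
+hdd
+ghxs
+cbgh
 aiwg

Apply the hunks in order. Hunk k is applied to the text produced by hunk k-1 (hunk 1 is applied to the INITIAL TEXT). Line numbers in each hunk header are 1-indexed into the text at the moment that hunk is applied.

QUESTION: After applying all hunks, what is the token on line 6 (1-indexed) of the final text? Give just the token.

Answer: ghxs

Derivation:
Hunk 1: at line 2 remove [efayx,hpg] add [qltm,dxrp] -> 8 lines: jpj wyoze mdj qltm dxrp agln junux aiwg
Hunk 2: at line 1 remove [mdj] add [pqwde] -> 8 lines: jpj wyoze pqwde qltm dxrp agln junux aiwg
Hunk 3: at line 4 remove [dxrp,agln,junux] add [hdd,ghxs,cbgh] -> 8 lines: jpj wyoze pqwde qltm hdd ghxs cbgh aiwg
Final line 6: ghxs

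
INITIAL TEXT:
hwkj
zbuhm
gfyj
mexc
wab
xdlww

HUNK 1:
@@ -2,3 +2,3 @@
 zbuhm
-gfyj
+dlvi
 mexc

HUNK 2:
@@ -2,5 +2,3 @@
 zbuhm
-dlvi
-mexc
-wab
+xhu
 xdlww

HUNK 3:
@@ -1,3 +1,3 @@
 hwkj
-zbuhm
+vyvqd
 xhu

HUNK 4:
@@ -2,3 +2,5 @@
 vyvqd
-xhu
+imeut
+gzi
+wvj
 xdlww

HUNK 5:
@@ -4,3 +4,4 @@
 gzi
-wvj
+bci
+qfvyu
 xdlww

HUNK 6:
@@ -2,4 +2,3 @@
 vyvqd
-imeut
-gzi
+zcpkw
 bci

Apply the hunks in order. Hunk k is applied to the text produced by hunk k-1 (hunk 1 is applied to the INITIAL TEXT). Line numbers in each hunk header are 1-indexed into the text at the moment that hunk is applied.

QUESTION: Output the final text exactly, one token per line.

Hunk 1: at line 2 remove [gfyj] add [dlvi] -> 6 lines: hwkj zbuhm dlvi mexc wab xdlww
Hunk 2: at line 2 remove [dlvi,mexc,wab] add [xhu] -> 4 lines: hwkj zbuhm xhu xdlww
Hunk 3: at line 1 remove [zbuhm] add [vyvqd] -> 4 lines: hwkj vyvqd xhu xdlww
Hunk 4: at line 2 remove [xhu] add [imeut,gzi,wvj] -> 6 lines: hwkj vyvqd imeut gzi wvj xdlww
Hunk 5: at line 4 remove [wvj] add [bci,qfvyu] -> 7 lines: hwkj vyvqd imeut gzi bci qfvyu xdlww
Hunk 6: at line 2 remove [imeut,gzi] add [zcpkw] -> 6 lines: hwkj vyvqd zcpkw bci qfvyu xdlww

Answer: hwkj
vyvqd
zcpkw
bci
qfvyu
xdlww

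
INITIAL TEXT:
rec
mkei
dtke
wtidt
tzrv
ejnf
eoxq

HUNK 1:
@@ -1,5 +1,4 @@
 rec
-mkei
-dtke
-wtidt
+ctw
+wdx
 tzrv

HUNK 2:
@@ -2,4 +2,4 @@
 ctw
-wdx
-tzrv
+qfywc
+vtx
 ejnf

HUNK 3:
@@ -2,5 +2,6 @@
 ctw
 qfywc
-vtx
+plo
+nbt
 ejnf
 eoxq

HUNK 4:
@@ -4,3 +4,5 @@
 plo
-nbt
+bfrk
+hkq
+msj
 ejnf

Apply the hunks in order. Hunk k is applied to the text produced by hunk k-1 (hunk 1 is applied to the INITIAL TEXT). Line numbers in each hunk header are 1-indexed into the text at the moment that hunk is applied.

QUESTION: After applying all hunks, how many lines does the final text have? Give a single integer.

Answer: 9

Derivation:
Hunk 1: at line 1 remove [mkei,dtke,wtidt] add [ctw,wdx] -> 6 lines: rec ctw wdx tzrv ejnf eoxq
Hunk 2: at line 2 remove [wdx,tzrv] add [qfywc,vtx] -> 6 lines: rec ctw qfywc vtx ejnf eoxq
Hunk 3: at line 2 remove [vtx] add [plo,nbt] -> 7 lines: rec ctw qfywc plo nbt ejnf eoxq
Hunk 4: at line 4 remove [nbt] add [bfrk,hkq,msj] -> 9 lines: rec ctw qfywc plo bfrk hkq msj ejnf eoxq
Final line count: 9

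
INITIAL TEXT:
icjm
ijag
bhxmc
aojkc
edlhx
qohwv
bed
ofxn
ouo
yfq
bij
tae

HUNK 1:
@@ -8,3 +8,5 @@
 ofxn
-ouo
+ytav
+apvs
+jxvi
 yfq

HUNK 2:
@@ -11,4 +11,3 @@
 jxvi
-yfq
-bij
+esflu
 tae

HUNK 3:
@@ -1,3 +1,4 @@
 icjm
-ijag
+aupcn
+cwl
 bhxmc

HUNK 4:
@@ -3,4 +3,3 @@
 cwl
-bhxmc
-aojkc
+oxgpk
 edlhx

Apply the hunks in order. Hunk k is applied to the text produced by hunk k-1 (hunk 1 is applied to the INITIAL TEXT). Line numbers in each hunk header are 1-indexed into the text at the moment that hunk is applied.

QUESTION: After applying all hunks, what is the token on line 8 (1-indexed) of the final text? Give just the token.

Hunk 1: at line 8 remove [ouo] add [ytav,apvs,jxvi] -> 14 lines: icjm ijag bhxmc aojkc edlhx qohwv bed ofxn ytav apvs jxvi yfq bij tae
Hunk 2: at line 11 remove [yfq,bij] add [esflu] -> 13 lines: icjm ijag bhxmc aojkc edlhx qohwv bed ofxn ytav apvs jxvi esflu tae
Hunk 3: at line 1 remove [ijag] add [aupcn,cwl] -> 14 lines: icjm aupcn cwl bhxmc aojkc edlhx qohwv bed ofxn ytav apvs jxvi esflu tae
Hunk 4: at line 3 remove [bhxmc,aojkc] add [oxgpk] -> 13 lines: icjm aupcn cwl oxgpk edlhx qohwv bed ofxn ytav apvs jxvi esflu tae
Final line 8: ofxn

Answer: ofxn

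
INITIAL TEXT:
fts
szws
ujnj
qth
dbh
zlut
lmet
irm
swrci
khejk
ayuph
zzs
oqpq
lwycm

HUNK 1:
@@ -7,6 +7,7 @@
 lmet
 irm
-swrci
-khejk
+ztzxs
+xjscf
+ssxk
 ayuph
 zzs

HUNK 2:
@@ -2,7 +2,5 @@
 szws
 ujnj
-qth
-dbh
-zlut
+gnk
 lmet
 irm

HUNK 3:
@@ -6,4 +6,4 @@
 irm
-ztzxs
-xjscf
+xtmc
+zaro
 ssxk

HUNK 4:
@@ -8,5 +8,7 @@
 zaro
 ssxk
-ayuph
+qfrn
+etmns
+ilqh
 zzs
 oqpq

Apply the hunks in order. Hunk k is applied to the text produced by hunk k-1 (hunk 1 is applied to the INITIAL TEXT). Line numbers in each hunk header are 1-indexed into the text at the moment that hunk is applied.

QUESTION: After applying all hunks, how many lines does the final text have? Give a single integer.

Answer: 15

Derivation:
Hunk 1: at line 7 remove [swrci,khejk] add [ztzxs,xjscf,ssxk] -> 15 lines: fts szws ujnj qth dbh zlut lmet irm ztzxs xjscf ssxk ayuph zzs oqpq lwycm
Hunk 2: at line 2 remove [qth,dbh,zlut] add [gnk] -> 13 lines: fts szws ujnj gnk lmet irm ztzxs xjscf ssxk ayuph zzs oqpq lwycm
Hunk 3: at line 6 remove [ztzxs,xjscf] add [xtmc,zaro] -> 13 lines: fts szws ujnj gnk lmet irm xtmc zaro ssxk ayuph zzs oqpq lwycm
Hunk 4: at line 8 remove [ayuph] add [qfrn,etmns,ilqh] -> 15 lines: fts szws ujnj gnk lmet irm xtmc zaro ssxk qfrn etmns ilqh zzs oqpq lwycm
Final line count: 15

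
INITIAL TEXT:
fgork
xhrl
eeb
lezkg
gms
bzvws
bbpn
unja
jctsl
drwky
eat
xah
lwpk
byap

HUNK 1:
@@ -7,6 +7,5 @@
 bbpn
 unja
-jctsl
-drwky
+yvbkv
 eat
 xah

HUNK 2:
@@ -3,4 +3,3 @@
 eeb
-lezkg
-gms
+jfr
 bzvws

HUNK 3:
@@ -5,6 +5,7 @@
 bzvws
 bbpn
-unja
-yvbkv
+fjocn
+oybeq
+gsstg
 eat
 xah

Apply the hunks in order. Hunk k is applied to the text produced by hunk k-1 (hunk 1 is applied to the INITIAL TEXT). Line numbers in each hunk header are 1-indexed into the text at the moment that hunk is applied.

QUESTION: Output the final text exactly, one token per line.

Answer: fgork
xhrl
eeb
jfr
bzvws
bbpn
fjocn
oybeq
gsstg
eat
xah
lwpk
byap

Derivation:
Hunk 1: at line 7 remove [jctsl,drwky] add [yvbkv] -> 13 lines: fgork xhrl eeb lezkg gms bzvws bbpn unja yvbkv eat xah lwpk byap
Hunk 2: at line 3 remove [lezkg,gms] add [jfr] -> 12 lines: fgork xhrl eeb jfr bzvws bbpn unja yvbkv eat xah lwpk byap
Hunk 3: at line 5 remove [unja,yvbkv] add [fjocn,oybeq,gsstg] -> 13 lines: fgork xhrl eeb jfr bzvws bbpn fjocn oybeq gsstg eat xah lwpk byap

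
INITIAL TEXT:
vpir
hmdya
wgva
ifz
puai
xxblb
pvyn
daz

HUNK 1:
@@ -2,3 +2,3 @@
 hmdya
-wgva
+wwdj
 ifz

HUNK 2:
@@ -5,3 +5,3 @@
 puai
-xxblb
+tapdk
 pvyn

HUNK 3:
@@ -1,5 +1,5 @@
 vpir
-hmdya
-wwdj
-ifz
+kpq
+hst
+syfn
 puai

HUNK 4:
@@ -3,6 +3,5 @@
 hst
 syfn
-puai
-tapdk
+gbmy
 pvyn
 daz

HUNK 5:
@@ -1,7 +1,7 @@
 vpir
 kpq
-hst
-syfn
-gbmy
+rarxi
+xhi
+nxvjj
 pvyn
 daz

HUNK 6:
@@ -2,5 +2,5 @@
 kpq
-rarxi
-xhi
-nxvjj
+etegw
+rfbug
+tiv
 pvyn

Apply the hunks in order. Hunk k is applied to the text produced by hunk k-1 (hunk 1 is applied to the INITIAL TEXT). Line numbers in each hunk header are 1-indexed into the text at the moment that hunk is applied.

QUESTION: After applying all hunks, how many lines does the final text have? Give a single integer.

Hunk 1: at line 2 remove [wgva] add [wwdj] -> 8 lines: vpir hmdya wwdj ifz puai xxblb pvyn daz
Hunk 2: at line 5 remove [xxblb] add [tapdk] -> 8 lines: vpir hmdya wwdj ifz puai tapdk pvyn daz
Hunk 3: at line 1 remove [hmdya,wwdj,ifz] add [kpq,hst,syfn] -> 8 lines: vpir kpq hst syfn puai tapdk pvyn daz
Hunk 4: at line 3 remove [puai,tapdk] add [gbmy] -> 7 lines: vpir kpq hst syfn gbmy pvyn daz
Hunk 5: at line 1 remove [hst,syfn,gbmy] add [rarxi,xhi,nxvjj] -> 7 lines: vpir kpq rarxi xhi nxvjj pvyn daz
Hunk 6: at line 2 remove [rarxi,xhi,nxvjj] add [etegw,rfbug,tiv] -> 7 lines: vpir kpq etegw rfbug tiv pvyn daz
Final line count: 7

Answer: 7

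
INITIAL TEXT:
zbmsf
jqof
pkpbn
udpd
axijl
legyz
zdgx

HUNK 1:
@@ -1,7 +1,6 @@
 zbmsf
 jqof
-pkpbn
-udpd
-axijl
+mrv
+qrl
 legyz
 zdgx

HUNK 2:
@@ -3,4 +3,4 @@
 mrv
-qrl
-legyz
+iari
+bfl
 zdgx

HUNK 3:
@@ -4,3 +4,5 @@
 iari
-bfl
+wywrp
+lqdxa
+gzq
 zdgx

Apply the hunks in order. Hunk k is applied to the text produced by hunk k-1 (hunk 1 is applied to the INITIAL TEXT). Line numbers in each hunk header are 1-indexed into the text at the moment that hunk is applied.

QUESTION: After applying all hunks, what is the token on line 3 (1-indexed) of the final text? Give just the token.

Answer: mrv

Derivation:
Hunk 1: at line 1 remove [pkpbn,udpd,axijl] add [mrv,qrl] -> 6 lines: zbmsf jqof mrv qrl legyz zdgx
Hunk 2: at line 3 remove [qrl,legyz] add [iari,bfl] -> 6 lines: zbmsf jqof mrv iari bfl zdgx
Hunk 3: at line 4 remove [bfl] add [wywrp,lqdxa,gzq] -> 8 lines: zbmsf jqof mrv iari wywrp lqdxa gzq zdgx
Final line 3: mrv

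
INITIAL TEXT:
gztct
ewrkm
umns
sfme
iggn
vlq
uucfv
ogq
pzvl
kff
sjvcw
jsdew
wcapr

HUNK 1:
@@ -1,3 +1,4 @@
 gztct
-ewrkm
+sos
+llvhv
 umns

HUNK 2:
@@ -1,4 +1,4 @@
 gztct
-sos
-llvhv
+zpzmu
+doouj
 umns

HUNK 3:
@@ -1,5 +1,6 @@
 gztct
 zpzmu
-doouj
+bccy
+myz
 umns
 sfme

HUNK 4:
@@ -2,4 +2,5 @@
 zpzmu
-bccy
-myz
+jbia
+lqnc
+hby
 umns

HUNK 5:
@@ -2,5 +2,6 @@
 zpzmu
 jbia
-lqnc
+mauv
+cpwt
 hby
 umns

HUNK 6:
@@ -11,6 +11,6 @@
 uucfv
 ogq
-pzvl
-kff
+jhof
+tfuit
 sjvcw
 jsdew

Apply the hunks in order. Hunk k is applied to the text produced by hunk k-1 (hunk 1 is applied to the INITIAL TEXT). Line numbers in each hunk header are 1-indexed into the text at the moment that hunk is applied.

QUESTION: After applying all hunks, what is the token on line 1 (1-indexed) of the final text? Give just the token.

Hunk 1: at line 1 remove [ewrkm] add [sos,llvhv] -> 14 lines: gztct sos llvhv umns sfme iggn vlq uucfv ogq pzvl kff sjvcw jsdew wcapr
Hunk 2: at line 1 remove [sos,llvhv] add [zpzmu,doouj] -> 14 lines: gztct zpzmu doouj umns sfme iggn vlq uucfv ogq pzvl kff sjvcw jsdew wcapr
Hunk 3: at line 1 remove [doouj] add [bccy,myz] -> 15 lines: gztct zpzmu bccy myz umns sfme iggn vlq uucfv ogq pzvl kff sjvcw jsdew wcapr
Hunk 4: at line 2 remove [bccy,myz] add [jbia,lqnc,hby] -> 16 lines: gztct zpzmu jbia lqnc hby umns sfme iggn vlq uucfv ogq pzvl kff sjvcw jsdew wcapr
Hunk 5: at line 2 remove [lqnc] add [mauv,cpwt] -> 17 lines: gztct zpzmu jbia mauv cpwt hby umns sfme iggn vlq uucfv ogq pzvl kff sjvcw jsdew wcapr
Hunk 6: at line 11 remove [pzvl,kff] add [jhof,tfuit] -> 17 lines: gztct zpzmu jbia mauv cpwt hby umns sfme iggn vlq uucfv ogq jhof tfuit sjvcw jsdew wcapr
Final line 1: gztct

Answer: gztct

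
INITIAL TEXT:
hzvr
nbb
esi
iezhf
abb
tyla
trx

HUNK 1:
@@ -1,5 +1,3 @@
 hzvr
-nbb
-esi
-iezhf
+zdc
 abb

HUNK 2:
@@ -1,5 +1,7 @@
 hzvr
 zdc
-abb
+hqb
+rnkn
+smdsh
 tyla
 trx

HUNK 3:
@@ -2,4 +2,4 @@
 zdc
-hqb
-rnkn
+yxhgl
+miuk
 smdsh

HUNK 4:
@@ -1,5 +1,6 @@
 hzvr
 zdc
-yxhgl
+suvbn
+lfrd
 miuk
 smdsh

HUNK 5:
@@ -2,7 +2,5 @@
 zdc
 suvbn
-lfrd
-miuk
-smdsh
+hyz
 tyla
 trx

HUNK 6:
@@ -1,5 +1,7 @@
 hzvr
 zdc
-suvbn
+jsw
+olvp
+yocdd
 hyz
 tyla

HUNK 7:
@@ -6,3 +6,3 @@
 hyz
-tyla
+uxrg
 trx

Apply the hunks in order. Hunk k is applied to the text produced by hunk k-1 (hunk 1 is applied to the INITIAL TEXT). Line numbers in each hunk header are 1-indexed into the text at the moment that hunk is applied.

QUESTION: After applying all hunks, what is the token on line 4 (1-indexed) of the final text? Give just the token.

Hunk 1: at line 1 remove [nbb,esi,iezhf] add [zdc] -> 5 lines: hzvr zdc abb tyla trx
Hunk 2: at line 1 remove [abb] add [hqb,rnkn,smdsh] -> 7 lines: hzvr zdc hqb rnkn smdsh tyla trx
Hunk 3: at line 2 remove [hqb,rnkn] add [yxhgl,miuk] -> 7 lines: hzvr zdc yxhgl miuk smdsh tyla trx
Hunk 4: at line 1 remove [yxhgl] add [suvbn,lfrd] -> 8 lines: hzvr zdc suvbn lfrd miuk smdsh tyla trx
Hunk 5: at line 2 remove [lfrd,miuk,smdsh] add [hyz] -> 6 lines: hzvr zdc suvbn hyz tyla trx
Hunk 6: at line 1 remove [suvbn] add [jsw,olvp,yocdd] -> 8 lines: hzvr zdc jsw olvp yocdd hyz tyla trx
Hunk 7: at line 6 remove [tyla] add [uxrg] -> 8 lines: hzvr zdc jsw olvp yocdd hyz uxrg trx
Final line 4: olvp

Answer: olvp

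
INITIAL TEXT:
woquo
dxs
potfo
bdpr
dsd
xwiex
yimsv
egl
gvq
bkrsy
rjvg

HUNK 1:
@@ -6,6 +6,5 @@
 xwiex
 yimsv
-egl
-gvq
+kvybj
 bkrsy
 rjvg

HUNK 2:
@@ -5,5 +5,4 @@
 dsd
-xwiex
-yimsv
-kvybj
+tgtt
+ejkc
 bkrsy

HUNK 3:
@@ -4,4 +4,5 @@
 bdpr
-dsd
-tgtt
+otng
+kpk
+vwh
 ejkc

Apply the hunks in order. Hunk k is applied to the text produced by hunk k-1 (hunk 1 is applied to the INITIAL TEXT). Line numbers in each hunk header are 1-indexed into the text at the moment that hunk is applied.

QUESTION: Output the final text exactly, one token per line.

Answer: woquo
dxs
potfo
bdpr
otng
kpk
vwh
ejkc
bkrsy
rjvg

Derivation:
Hunk 1: at line 6 remove [egl,gvq] add [kvybj] -> 10 lines: woquo dxs potfo bdpr dsd xwiex yimsv kvybj bkrsy rjvg
Hunk 2: at line 5 remove [xwiex,yimsv,kvybj] add [tgtt,ejkc] -> 9 lines: woquo dxs potfo bdpr dsd tgtt ejkc bkrsy rjvg
Hunk 3: at line 4 remove [dsd,tgtt] add [otng,kpk,vwh] -> 10 lines: woquo dxs potfo bdpr otng kpk vwh ejkc bkrsy rjvg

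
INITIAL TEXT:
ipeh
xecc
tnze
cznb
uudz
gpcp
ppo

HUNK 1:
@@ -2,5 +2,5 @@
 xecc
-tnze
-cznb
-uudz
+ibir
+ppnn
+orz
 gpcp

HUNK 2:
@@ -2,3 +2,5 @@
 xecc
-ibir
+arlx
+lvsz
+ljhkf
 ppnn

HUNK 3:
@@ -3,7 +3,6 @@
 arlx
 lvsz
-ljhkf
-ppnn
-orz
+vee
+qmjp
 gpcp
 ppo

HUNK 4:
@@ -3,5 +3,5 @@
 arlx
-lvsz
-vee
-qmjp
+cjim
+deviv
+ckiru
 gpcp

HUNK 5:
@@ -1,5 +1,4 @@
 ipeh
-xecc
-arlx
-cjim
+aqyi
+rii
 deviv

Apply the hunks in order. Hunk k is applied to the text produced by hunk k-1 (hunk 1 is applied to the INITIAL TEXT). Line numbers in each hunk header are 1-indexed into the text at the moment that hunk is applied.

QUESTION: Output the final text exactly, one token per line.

Hunk 1: at line 2 remove [tnze,cznb,uudz] add [ibir,ppnn,orz] -> 7 lines: ipeh xecc ibir ppnn orz gpcp ppo
Hunk 2: at line 2 remove [ibir] add [arlx,lvsz,ljhkf] -> 9 lines: ipeh xecc arlx lvsz ljhkf ppnn orz gpcp ppo
Hunk 3: at line 3 remove [ljhkf,ppnn,orz] add [vee,qmjp] -> 8 lines: ipeh xecc arlx lvsz vee qmjp gpcp ppo
Hunk 4: at line 3 remove [lvsz,vee,qmjp] add [cjim,deviv,ckiru] -> 8 lines: ipeh xecc arlx cjim deviv ckiru gpcp ppo
Hunk 5: at line 1 remove [xecc,arlx,cjim] add [aqyi,rii] -> 7 lines: ipeh aqyi rii deviv ckiru gpcp ppo

Answer: ipeh
aqyi
rii
deviv
ckiru
gpcp
ppo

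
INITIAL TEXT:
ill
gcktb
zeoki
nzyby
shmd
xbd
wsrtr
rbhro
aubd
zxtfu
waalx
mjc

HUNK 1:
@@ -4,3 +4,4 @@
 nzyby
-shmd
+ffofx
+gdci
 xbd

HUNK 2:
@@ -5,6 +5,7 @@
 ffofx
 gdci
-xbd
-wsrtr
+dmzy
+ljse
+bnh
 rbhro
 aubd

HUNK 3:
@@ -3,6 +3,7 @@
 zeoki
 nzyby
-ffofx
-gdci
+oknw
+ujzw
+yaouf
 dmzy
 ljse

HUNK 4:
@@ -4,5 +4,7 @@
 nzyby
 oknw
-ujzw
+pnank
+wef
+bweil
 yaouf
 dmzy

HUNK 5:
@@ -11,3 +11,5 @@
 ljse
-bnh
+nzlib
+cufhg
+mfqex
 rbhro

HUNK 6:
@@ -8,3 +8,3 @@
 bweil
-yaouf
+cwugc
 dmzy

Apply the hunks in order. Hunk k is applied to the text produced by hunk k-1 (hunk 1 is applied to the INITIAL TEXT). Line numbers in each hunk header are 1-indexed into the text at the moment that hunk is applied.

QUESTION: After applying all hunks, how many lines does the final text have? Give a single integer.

Hunk 1: at line 4 remove [shmd] add [ffofx,gdci] -> 13 lines: ill gcktb zeoki nzyby ffofx gdci xbd wsrtr rbhro aubd zxtfu waalx mjc
Hunk 2: at line 5 remove [xbd,wsrtr] add [dmzy,ljse,bnh] -> 14 lines: ill gcktb zeoki nzyby ffofx gdci dmzy ljse bnh rbhro aubd zxtfu waalx mjc
Hunk 3: at line 3 remove [ffofx,gdci] add [oknw,ujzw,yaouf] -> 15 lines: ill gcktb zeoki nzyby oknw ujzw yaouf dmzy ljse bnh rbhro aubd zxtfu waalx mjc
Hunk 4: at line 4 remove [ujzw] add [pnank,wef,bweil] -> 17 lines: ill gcktb zeoki nzyby oknw pnank wef bweil yaouf dmzy ljse bnh rbhro aubd zxtfu waalx mjc
Hunk 5: at line 11 remove [bnh] add [nzlib,cufhg,mfqex] -> 19 lines: ill gcktb zeoki nzyby oknw pnank wef bweil yaouf dmzy ljse nzlib cufhg mfqex rbhro aubd zxtfu waalx mjc
Hunk 6: at line 8 remove [yaouf] add [cwugc] -> 19 lines: ill gcktb zeoki nzyby oknw pnank wef bweil cwugc dmzy ljse nzlib cufhg mfqex rbhro aubd zxtfu waalx mjc
Final line count: 19

Answer: 19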